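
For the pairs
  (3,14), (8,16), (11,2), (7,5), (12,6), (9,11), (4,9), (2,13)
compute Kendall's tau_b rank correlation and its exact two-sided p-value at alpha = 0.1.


Step 1: Enumerate the 28 unordered pairs (i,j) with i<j and classify each by sign(x_j-x_i) * sign(y_j-y_i).
  (1,2):dx=+5,dy=+2->C; (1,3):dx=+8,dy=-12->D; (1,4):dx=+4,dy=-9->D; (1,5):dx=+9,dy=-8->D
  (1,6):dx=+6,dy=-3->D; (1,7):dx=+1,dy=-5->D; (1,8):dx=-1,dy=-1->C; (2,3):dx=+3,dy=-14->D
  (2,4):dx=-1,dy=-11->C; (2,5):dx=+4,dy=-10->D; (2,6):dx=+1,dy=-5->D; (2,7):dx=-4,dy=-7->C
  (2,8):dx=-6,dy=-3->C; (3,4):dx=-4,dy=+3->D; (3,5):dx=+1,dy=+4->C; (3,6):dx=-2,dy=+9->D
  (3,7):dx=-7,dy=+7->D; (3,8):dx=-9,dy=+11->D; (4,5):dx=+5,dy=+1->C; (4,6):dx=+2,dy=+6->C
  (4,7):dx=-3,dy=+4->D; (4,8):dx=-5,dy=+8->D; (5,6):dx=-3,dy=+5->D; (5,7):dx=-8,dy=+3->D
  (5,8):dx=-10,dy=+7->D; (6,7):dx=-5,dy=-2->C; (6,8):dx=-7,dy=+2->D; (7,8):dx=-2,dy=+4->D
Step 2: C = 9, D = 19, total pairs = 28.
Step 3: tau = (C - D)/(n(n-1)/2) = (9 - 19)/28 = -0.357143.
Step 4: Exact two-sided p-value (enumerate n! = 40320 permutations of y under H0): p = 0.275099.
Step 5: alpha = 0.1. fail to reject H0.

tau_b = -0.3571 (C=9, D=19), p = 0.275099, fail to reject H0.


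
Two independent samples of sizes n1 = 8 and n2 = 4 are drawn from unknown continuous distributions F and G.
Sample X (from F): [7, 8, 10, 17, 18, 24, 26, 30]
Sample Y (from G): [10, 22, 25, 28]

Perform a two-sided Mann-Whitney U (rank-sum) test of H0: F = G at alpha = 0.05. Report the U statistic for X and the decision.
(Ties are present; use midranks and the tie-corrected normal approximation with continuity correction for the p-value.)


Step 1: Combine and sort all 12 observations; assign midranks.
sorted (value, group): (7,X), (8,X), (10,X), (10,Y), (17,X), (18,X), (22,Y), (24,X), (25,Y), (26,X), (28,Y), (30,X)
ranks: 7->1, 8->2, 10->3.5, 10->3.5, 17->5, 18->6, 22->7, 24->8, 25->9, 26->10, 28->11, 30->12
Step 2: Rank sum for X: R1 = 1 + 2 + 3.5 + 5 + 6 + 8 + 10 + 12 = 47.5.
Step 3: U_X = R1 - n1(n1+1)/2 = 47.5 - 8*9/2 = 47.5 - 36 = 11.5.
       U_Y = n1*n2 - U_X = 32 - 11.5 = 20.5.
Step 4: Ties are present, so use the tie-corrected normal approximation (with continuity correction) for the p-value.
Step 5: p-value = 0.496152; compare to alpha = 0.05. fail to reject H0.

U_X = 11.5, p = 0.496152, fail to reject H0 at alpha = 0.05.


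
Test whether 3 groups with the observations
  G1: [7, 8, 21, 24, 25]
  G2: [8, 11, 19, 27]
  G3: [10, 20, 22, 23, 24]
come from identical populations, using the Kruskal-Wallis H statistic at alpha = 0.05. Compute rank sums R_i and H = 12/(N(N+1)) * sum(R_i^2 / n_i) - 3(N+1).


Step 1: Combine all N = 14 observations and assign midranks.
sorted (value, group, rank): (7,G1,1), (8,G1,2.5), (8,G2,2.5), (10,G3,4), (11,G2,5), (19,G2,6), (20,G3,7), (21,G1,8), (22,G3,9), (23,G3,10), (24,G1,11.5), (24,G3,11.5), (25,G1,13), (27,G2,14)
Step 2: Sum ranks within each group.
R_1 = 36 (n_1 = 5)
R_2 = 27.5 (n_2 = 4)
R_3 = 41.5 (n_3 = 5)
Step 3: H = 12/(N(N+1)) * sum(R_i^2/n_i) - 3(N+1)
     = 12/(14*15) * (36^2/5 + 27.5^2/4 + 41.5^2/5) - 3*15
     = 0.057143 * 792.712 - 45
     = 0.297857.
Step 4: Ties present; correction factor C = 1 - 12/(14^3 - 14) = 0.995604. Corrected H = 0.297857 / 0.995604 = 0.299172.
Step 5: Under H0, H ~ chi^2(2); p-value = 0.861064.
Step 6: alpha = 0.05. fail to reject H0.

H = 0.2992, df = 2, p = 0.861064, fail to reject H0.


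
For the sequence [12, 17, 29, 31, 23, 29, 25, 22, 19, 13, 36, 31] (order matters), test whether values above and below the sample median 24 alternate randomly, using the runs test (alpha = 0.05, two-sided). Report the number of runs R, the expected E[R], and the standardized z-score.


Step 1: Compute median = 24; label A = above, B = below.
Labels in order: BBAABAABBBAA  (n_A = 6, n_B = 6)
Step 2: Count runs R = 6.
Step 3: Under H0 (random ordering), E[R] = 2*n_A*n_B/(n_A+n_B) + 1 = 2*6*6/12 + 1 = 7.0000.
        Var[R] = 2*n_A*n_B*(2*n_A*n_B - n_A - n_B) / ((n_A+n_B)^2 * (n_A+n_B-1)) = 4320/1584 = 2.7273.
        SD[R] = 1.6514.
Step 4: Continuity-corrected z = (R + 0.5 - E[R]) / SD[R] = (6 + 0.5 - 7.0000) / 1.6514 = -0.3028.
Step 5: Two-sided p-value via normal approximation = 2*(1 - Phi(|z|)) = 0.762069.
Step 6: alpha = 0.05. fail to reject H0.

R = 6, z = -0.3028, p = 0.762069, fail to reject H0.


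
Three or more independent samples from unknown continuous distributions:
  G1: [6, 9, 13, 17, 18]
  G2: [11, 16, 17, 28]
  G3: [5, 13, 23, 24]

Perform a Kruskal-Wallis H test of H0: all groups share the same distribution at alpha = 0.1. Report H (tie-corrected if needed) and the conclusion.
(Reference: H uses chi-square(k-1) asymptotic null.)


Step 1: Combine all N = 13 observations and assign midranks.
sorted (value, group, rank): (5,G3,1), (6,G1,2), (9,G1,3), (11,G2,4), (13,G1,5.5), (13,G3,5.5), (16,G2,7), (17,G1,8.5), (17,G2,8.5), (18,G1,10), (23,G3,11), (24,G3,12), (28,G2,13)
Step 2: Sum ranks within each group.
R_1 = 29 (n_1 = 5)
R_2 = 32.5 (n_2 = 4)
R_3 = 29.5 (n_3 = 4)
Step 3: H = 12/(N(N+1)) * sum(R_i^2/n_i) - 3(N+1)
     = 12/(13*14) * (29^2/5 + 32.5^2/4 + 29.5^2/4) - 3*14
     = 0.065934 * 649.825 - 42
     = 0.845604.
Step 4: Ties present; correction factor C = 1 - 12/(13^3 - 13) = 0.994505. Corrected H = 0.845604 / 0.994505 = 0.850276.
Step 5: Under H0, H ~ chi^2(2); p-value = 0.653679.
Step 6: alpha = 0.1. fail to reject H0.

H = 0.8503, df = 2, p = 0.653679, fail to reject H0.


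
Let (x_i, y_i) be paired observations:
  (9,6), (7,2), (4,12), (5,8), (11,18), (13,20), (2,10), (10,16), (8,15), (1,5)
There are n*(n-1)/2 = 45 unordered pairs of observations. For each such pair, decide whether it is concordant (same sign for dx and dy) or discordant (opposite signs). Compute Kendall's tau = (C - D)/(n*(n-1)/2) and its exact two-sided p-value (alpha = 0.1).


Step 1: Enumerate the 45 unordered pairs (i,j) with i<j and classify each by sign(x_j-x_i) * sign(y_j-y_i).
  (1,2):dx=-2,dy=-4->C; (1,3):dx=-5,dy=+6->D; (1,4):dx=-4,dy=+2->D; (1,5):dx=+2,dy=+12->C
  (1,6):dx=+4,dy=+14->C; (1,7):dx=-7,dy=+4->D; (1,8):dx=+1,dy=+10->C; (1,9):dx=-1,dy=+9->D
  (1,10):dx=-8,dy=-1->C; (2,3):dx=-3,dy=+10->D; (2,4):dx=-2,dy=+6->D; (2,5):dx=+4,dy=+16->C
  (2,6):dx=+6,dy=+18->C; (2,7):dx=-5,dy=+8->D; (2,8):dx=+3,dy=+14->C; (2,9):dx=+1,dy=+13->C
  (2,10):dx=-6,dy=+3->D; (3,4):dx=+1,dy=-4->D; (3,5):dx=+7,dy=+6->C; (3,6):dx=+9,dy=+8->C
  (3,7):dx=-2,dy=-2->C; (3,8):dx=+6,dy=+4->C; (3,9):dx=+4,dy=+3->C; (3,10):dx=-3,dy=-7->C
  (4,5):dx=+6,dy=+10->C; (4,6):dx=+8,dy=+12->C; (4,7):dx=-3,dy=+2->D; (4,8):dx=+5,dy=+8->C
  (4,9):dx=+3,dy=+7->C; (4,10):dx=-4,dy=-3->C; (5,6):dx=+2,dy=+2->C; (5,7):dx=-9,dy=-8->C
  (5,8):dx=-1,dy=-2->C; (5,9):dx=-3,dy=-3->C; (5,10):dx=-10,dy=-13->C; (6,7):dx=-11,dy=-10->C
  (6,8):dx=-3,dy=-4->C; (6,9):dx=-5,dy=-5->C; (6,10):dx=-12,dy=-15->C; (7,8):dx=+8,dy=+6->C
  (7,9):dx=+6,dy=+5->C; (7,10):dx=-1,dy=-5->C; (8,9):dx=-2,dy=-1->C; (8,10):dx=-9,dy=-11->C
  (9,10):dx=-7,dy=-10->C
Step 2: C = 35, D = 10, total pairs = 45.
Step 3: tau = (C - D)/(n(n-1)/2) = (35 - 10)/45 = 0.555556.
Step 4: Exact two-sided p-value (enumerate n! = 3628800 permutations of y under H0): p = 0.028609.
Step 5: alpha = 0.1. reject H0.

tau_b = 0.5556 (C=35, D=10), p = 0.028609, reject H0.


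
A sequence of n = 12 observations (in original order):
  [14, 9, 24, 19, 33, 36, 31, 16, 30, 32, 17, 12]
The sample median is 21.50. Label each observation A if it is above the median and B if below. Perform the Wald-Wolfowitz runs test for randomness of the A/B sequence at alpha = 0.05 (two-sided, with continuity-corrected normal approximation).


Step 1: Compute median = 21.50; label A = above, B = below.
Labels in order: BBABAAABAABB  (n_A = 6, n_B = 6)
Step 2: Count runs R = 7.
Step 3: Under H0 (random ordering), E[R] = 2*n_A*n_B/(n_A+n_B) + 1 = 2*6*6/12 + 1 = 7.0000.
        Var[R] = 2*n_A*n_B*(2*n_A*n_B - n_A - n_B) / ((n_A+n_B)^2 * (n_A+n_B-1)) = 4320/1584 = 2.7273.
        SD[R] = 1.6514.
Step 4: R = E[R], so z = 0 with no continuity correction.
Step 5: Two-sided p-value via normal approximation = 2*(1 - Phi(|z|)) = 1.000000.
Step 6: alpha = 0.05. fail to reject H0.

R = 7, z = 0.0000, p = 1.000000, fail to reject H0.


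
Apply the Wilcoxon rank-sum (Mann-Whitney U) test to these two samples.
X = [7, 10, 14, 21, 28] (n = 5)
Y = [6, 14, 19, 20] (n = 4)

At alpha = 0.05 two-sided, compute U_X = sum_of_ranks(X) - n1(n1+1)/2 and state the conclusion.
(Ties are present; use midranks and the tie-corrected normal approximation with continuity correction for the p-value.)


Step 1: Combine and sort all 9 observations; assign midranks.
sorted (value, group): (6,Y), (7,X), (10,X), (14,X), (14,Y), (19,Y), (20,Y), (21,X), (28,X)
ranks: 6->1, 7->2, 10->3, 14->4.5, 14->4.5, 19->6, 20->7, 21->8, 28->9
Step 2: Rank sum for X: R1 = 2 + 3 + 4.5 + 8 + 9 = 26.5.
Step 3: U_X = R1 - n1(n1+1)/2 = 26.5 - 5*6/2 = 26.5 - 15 = 11.5.
       U_Y = n1*n2 - U_X = 20 - 11.5 = 8.5.
Step 4: Ties are present, so use the tie-corrected normal approximation (with continuity correction) for the p-value.
Step 5: p-value = 0.805701; compare to alpha = 0.05. fail to reject H0.

U_X = 11.5, p = 0.805701, fail to reject H0 at alpha = 0.05.


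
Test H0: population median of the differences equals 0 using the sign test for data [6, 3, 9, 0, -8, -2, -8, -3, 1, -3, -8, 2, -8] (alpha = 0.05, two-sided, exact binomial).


Step 1: Discard zero differences. Original n = 13; n_eff = number of nonzero differences = 12.
Nonzero differences (with sign): +6, +3, +9, -8, -2, -8, -3, +1, -3, -8, +2, -8
Step 2: Count signs: positive = 5, negative = 7.
Step 3: Under H0: P(positive) = 0.5, so the number of positives S ~ Bin(12, 0.5).
Step 4: Two-sided exact p-value = sum of Bin(12,0.5) probabilities at or below the observed probability = 0.774414.
Step 5: alpha = 0.05. fail to reject H0.

n_eff = 12, pos = 5, neg = 7, p = 0.774414, fail to reject H0.


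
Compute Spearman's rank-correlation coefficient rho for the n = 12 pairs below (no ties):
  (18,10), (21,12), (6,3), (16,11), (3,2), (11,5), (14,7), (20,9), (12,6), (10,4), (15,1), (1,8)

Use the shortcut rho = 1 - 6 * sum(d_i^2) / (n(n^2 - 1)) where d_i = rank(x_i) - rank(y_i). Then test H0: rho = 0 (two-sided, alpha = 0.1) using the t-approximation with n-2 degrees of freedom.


Step 1: Rank x and y separately (midranks; no ties here).
rank(x): 18->10, 21->12, 6->3, 16->9, 3->2, 11->5, 14->7, 20->11, 12->6, 10->4, 15->8, 1->1
rank(y): 10->10, 12->12, 3->3, 11->11, 2->2, 5->5, 7->7, 9->9, 6->6, 4->4, 1->1, 8->8
Step 2: d_i = R_x(i) - R_y(i); compute d_i^2.
  (10-10)^2=0, (12-12)^2=0, (3-3)^2=0, (9-11)^2=4, (2-2)^2=0, (5-5)^2=0, (7-7)^2=0, (11-9)^2=4, (6-6)^2=0, (4-4)^2=0, (8-1)^2=49, (1-8)^2=49
sum(d^2) = 106.
Step 3: rho = 1 - 6*106 / (12*(12^2 - 1)) = 1 - 636/1716 = 0.629371.
Step 4: Under H0, t = rho * sqrt((n-2)/(1-rho^2)) = 2.5611 ~ t(10).
Step 5: Two-sided p-value from the t-distribution with 10 df = 0.028320.
Step 6: alpha = 0.1. reject H0.

rho = 0.6294, p = 0.028320, reject H0 at alpha = 0.1.


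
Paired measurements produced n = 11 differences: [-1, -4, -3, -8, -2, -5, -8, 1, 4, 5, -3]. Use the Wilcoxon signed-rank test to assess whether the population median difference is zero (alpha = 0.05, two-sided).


Step 1: Drop any zero differences (none here) and take |d_i|.
|d| = [1, 4, 3, 8, 2, 5, 8, 1, 4, 5, 3]
Step 2: Midrank |d_i| (ties get averaged ranks).
ranks: |1|->1.5, |4|->6.5, |3|->4.5, |8|->10.5, |2|->3, |5|->8.5, |8|->10.5, |1|->1.5, |4|->6.5, |5|->8.5, |3|->4.5
Step 3: Attach original signs; sum ranks with positive sign and with negative sign.
W+ = 1.5 + 6.5 + 8.5 = 16.5
W- = 1.5 + 6.5 + 4.5 + 10.5 + 3 + 8.5 + 10.5 + 4.5 = 49.5
(Check: W+ + W- = 66 should equal n(n+1)/2 = 66.)
Step 4: Test statistic W = min(W+, W-) = 16.5.
Step 5: Ties in |d|, so use the tie-corrected normal approximation.
        E[W] = n(n+1)/4 = 11*12/4 = 33.
        Tie groups: |d|=1 (t=2), |d|=3 (t=2), |d|=4 (t=2), |d|=5 (t=2), |d|=8 (t=2); sum(t^3 - t) = 30.
        Var[W] = n(n+1)(2n+1)/24 - sum(t^3-t)/48 = 3036/24 - 30/48 = 125.875.
        z = (W - E[W]) / sqrt(Var[W]) = (16.5 - 33) / 11.2194 = -1.4707.
        Two-sided p = 2*Phi(z) = 0.141381.
Step 6: alpha = 0.05. fail to reject H0.

W+ = 16.5, W- = 49.5, W = min = 16.5, p = 0.141381, fail to reject H0.


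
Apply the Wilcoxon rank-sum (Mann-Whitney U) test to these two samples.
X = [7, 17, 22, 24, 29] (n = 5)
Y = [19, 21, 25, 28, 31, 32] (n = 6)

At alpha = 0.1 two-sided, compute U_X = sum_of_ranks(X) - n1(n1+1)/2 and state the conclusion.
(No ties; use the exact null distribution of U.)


Step 1: Combine and sort all 11 observations; assign midranks.
sorted (value, group): (7,X), (17,X), (19,Y), (21,Y), (22,X), (24,X), (25,Y), (28,Y), (29,X), (31,Y), (32,Y)
ranks: 7->1, 17->2, 19->3, 21->4, 22->5, 24->6, 25->7, 28->8, 29->9, 31->10, 32->11
Step 2: Rank sum for X: R1 = 1 + 2 + 5 + 6 + 9 = 23.
Step 3: U_X = R1 - n1(n1+1)/2 = 23 - 5*6/2 = 23 - 15 = 8.
       U_Y = n1*n2 - U_X = 30 - 8 = 22.
Step 4: No ties, so the exact null distribution of U (based on enumerating the C(11,5) = 462 equally likely rank assignments) gives the two-sided p-value.
Step 5: p-value = 0.246753; compare to alpha = 0.1. fail to reject H0.

U_X = 8, p = 0.246753, fail to reject H0 at alpha = 0.1.


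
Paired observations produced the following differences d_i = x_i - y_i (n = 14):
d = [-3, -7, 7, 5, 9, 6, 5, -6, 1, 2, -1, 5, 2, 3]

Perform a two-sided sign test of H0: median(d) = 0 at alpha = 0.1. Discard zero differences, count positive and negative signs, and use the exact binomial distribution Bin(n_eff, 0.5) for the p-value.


Step 1: Discard zero differences. Original n = 14; n_eff = number of nonzero differences = 14.
Nonzero differences (with sign): -3, -7, +7, +5, +9, +6, +5, -6, +1, +2, -1, +5, +2, +3
Step 2: Count signs: positive = 10, negative = 4.
Step 3: Under H0: P(positive) = 0.5, so the number of positives S ~ Bin(14, 0.5).
Step 4: Two-sided exact p-value = sum of Bin(14,0.5) probabilities at or below the observed probability = 0.179565.
Step 5: alpha = 0.1. fail to reject H0.

n_eff = 14, pos = 10, neg = 4, p = 0.179565, fail to reject H0.


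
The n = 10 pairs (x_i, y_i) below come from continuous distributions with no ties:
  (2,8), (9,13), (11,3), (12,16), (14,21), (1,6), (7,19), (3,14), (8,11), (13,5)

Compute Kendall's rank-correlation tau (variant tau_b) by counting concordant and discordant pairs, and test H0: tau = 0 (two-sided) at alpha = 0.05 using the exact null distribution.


Step 1: Enumerate the 45 unordered pairs (i,j) with i<j and classify each by sign(x_j-x_i) * sign(y_j-y_i).
  (1,2):dx=+7,dy=+5->C; (1,3):dx=+9,dy=-5->D; (1,4):dx=+10,dy=+8->C; (1,5):dx=+12,dy=+13->C
  (1,6):dx=-1,dy=-2->C; (1,7):dx=+5,dy=+11->C; (1,8):dx=+1,dy=+6->C; (1,9):dx=+6,dy=+3->C
  (1,10):dx=+11,dy=-3->D; (2,3):dx=+2,dy=-10->D; (2,4):dx=+3,dy=+3->C; (2,5):dx=+5,dy=+8->C
  (2,6):dx=-8,dy=-7->C; (2,7):dx=-2,dy=+6->D; (2,8):dx=-6,dy=+1->D; (2,9):dx=-1,dy=-2->C
  (2,10):dx=+4,dy=-8->D; (3,4):dx=+1,dy=+13->C; (3,5):dx=+3,dy=+18->C; (3,6):dx=-10,dy=+3->D
  (3,7):dx=-4,dy=+16->D; (3,8):dx=-8,dy=+11->D; (3,9):dx=-3,dy=+8->D; (3,10):dx=+2,dy=+2->C
  (4,5):dx=+2,dy=+5->C; (4,6):dx=-11,dy=-10->C; (4,7):dx=-5,dy=+3->D; (4,8):dx=-9,dy=-2->C
  (4,9):dx=-4,dy=-5->C; (4,10):dx=+1,dy=-11->D; (5,6):dx=-13,dy=-15->C; (5,7):dx=-7,dy=-2->C
  (5,8):dx=-11,dy=-7->C; (5,9):dx=-6,dy=-10->C; (5,10):dx=-1,dy=-16->C; (6,7):dx=+6,dy=+13->C
  (6,8):dx=+2,dy=+8->C; (6,9):dx=+7,dy=+5->C; (6,10):dx=+12,dy=-1->D; (7,8):dx=-4,dy=-5->C
  (7,9):dx=+1,dy=-8->D; (7,10):dx=+6,dy=-14->D; (8,9):dx=+5,dy=-3->D; (8,10):dx=+10,dy=-9->D
  (9,10):dx=+5,dy=-6->D
Step 2: C = 27, D = 18, total pairs = 45.
Step 3: tau = (C - D)/(n(n-1)/2) = (27 - 18)/45 = 0.200000.
Step 4: Exact two-sided p-value (enumerate n! = 3628800 permutations of y under H0): p = 0.484313.
Step 5: alpha = 0.05. fail to reject H0.

tau_b = 0.2000 (C=27, D=18), p = 0.484313, fail to reject H0.


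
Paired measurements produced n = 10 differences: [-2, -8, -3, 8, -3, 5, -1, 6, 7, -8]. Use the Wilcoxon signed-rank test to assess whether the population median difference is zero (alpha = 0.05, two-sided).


Step 1: Drop any zero differences (none here) and take |d_i|.
|d| = [2, 8, 3, 8, 3, 5, 1, 6, 7, 8]
Step 2: Midrank |d_i| (ties get averaged ranks).
ranks: |2|->2, |8|->9, |3|->3.5, |8|->9, |3|->3.5, |5|->5, |1|->1, |6|->6, |7|->7, |8|->9
Step 3: Attach original signs; sum ranks with positive sign and with negative sign.
W+ = 9 + 5 + 6 + 7 = 27
W- = 2 + 9 + 3.5 + 3.5 + 1 + 9 = 28
(Check: W+ + W- = 55 should equal n(n+1)/2 = 55.)
Step 4: Test statistic W = min(W+, W-) = 27.
Step 5: Ties in |d|, so use the tie-corrected normal approximation.
        E[W] = n(n+1)/4 = 10*11/4 = 27.5.
        Tie groups: |d|=3 (t=2), |d|=8 (t=3); sum(t^3 - t) = 30.
        Var[W] = n(n+1)(2n+1)/24 - sum(t^3-t)/48 = 2310/24 - 30/48 = 95.625.
        z = (W - E[W]) / sqrt(Var[W]) = (27 - 27.5) / 9.7788 = -0.0511.
        Two-sided p = 2*Phi(z) = 0.959221.
Step 6: alpha = 0.05. fail to reject H0.

W+ = 27, W- = 28, W = min = 27, p = 0.959221, fail to reject H0.


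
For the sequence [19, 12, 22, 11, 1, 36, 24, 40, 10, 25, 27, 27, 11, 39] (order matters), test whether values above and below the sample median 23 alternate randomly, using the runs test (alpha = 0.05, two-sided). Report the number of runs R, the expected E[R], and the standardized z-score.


Step 1: Compute median = 23; label A = above, B = below.
Labels in order: BBBBBAAABAAABA  (n_A = 7, n_B = 7)
Step 2: Count runs R = 6.
Step 3: Under H0 (random ordering), E[R] = 2*n_A*n_B/(n_A+n_B) + 1 = 2*7*7/14 + 1 = 8.0000.
        Var[R] = 2*n_A*n_B*(2*n_A*n_B - n_A - n_B) / ((n_A+n_B)^2 * (n_A+n_B-1)) = 8232/2548 = 3.2308.
        SD[R] = 1.7974.
Step 4: Continuity-corrected z = (R + 0.5 - E[R]) / SD[R] = (6 + 0.5 - 8.0000) / 1.7974 = -0.8345.
Step 5: Two-sided p-value via normal approximation = 2*(1 - Phi(|z|)) = 0.403986.
Step 6: alpha = 0.05. fail to reject H0.

R = 6, z = -0.8345, p = 0.403986, fail to reject H0.


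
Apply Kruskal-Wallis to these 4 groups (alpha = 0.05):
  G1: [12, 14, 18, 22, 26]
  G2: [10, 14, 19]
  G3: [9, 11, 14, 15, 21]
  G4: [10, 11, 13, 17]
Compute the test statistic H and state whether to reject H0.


Step 1: Combine all N = 17 observations and assign midranks.
sorted (value, group, rank): (9,G3,1), (10,G2,2.5), (10,G4,2.5), (11,G3,4.5), (11,G4,4.5), (12,G1,6), (13,G4,7), (14,G1,9), (14,G2,9), (14,G3,9), (15,G3,11), (17,G4,12), (18,G1,13), (19,G2,14), (21,G3,15), (22,G1,16), (26,G1,17)
Step 2: Sum ranks within each group.
R_1 = 61 (n_1 = 5)
R_2 = 25.5 (n_2 = 3)
R_3 = 40.5 (n_3 = 5)
R_4 = 26 (n_4 = 4)
Step 3: H = 12/(N(N+1)) * sum(R_i^2/n_i) - 3(N+1)
     = 12/(17*18) * (61^2/5 + 25.5^2/3 + 40.5^2/5 + 26^2/4) - 3*18
     = 0.039216 * 1458 - 54
     = 3.176471.
Step 4: Ties present; correction factor C = 1 - 36/(17^3 - 17) = 0.992647. Corrected H = 3.176471 / 0.992647 = 3.200000.
Step 5: Under H0, H ~ chi^2(3); p-value = 0.361805.
Step 6: alpha = 0.05. fail to reject H0.

H = 3.2000, df = 3, p = 0.361805, fail to reject H0.


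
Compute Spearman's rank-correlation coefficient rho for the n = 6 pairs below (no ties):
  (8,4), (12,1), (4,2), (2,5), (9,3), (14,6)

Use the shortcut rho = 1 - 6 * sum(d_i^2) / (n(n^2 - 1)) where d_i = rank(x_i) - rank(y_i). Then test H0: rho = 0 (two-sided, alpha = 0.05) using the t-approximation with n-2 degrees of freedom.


Step 1: Rank x and y separately (midranks; no ties here).
rank(x): 8->3, 12->5, 4->2, 2->1, 9->4, 14->6
rank(y): 4->4, 1->1, 2->2, 5->5, 3->3, 6->6
Step 2: d_i = R_x(i) - R_y(i); compute d_i^2.
  (3-4)^2=1, (5-1)^2=16, (2-2)^2=0, (1-5)^2=16, (4-3)^2=1, (6-6)^2=0
sum(d^2) = 34.
Step 3: rho = 1 - 6*34 / (6*(6^2 - 1)) = 1 - 204/210 = 0.028571.
Step 4: Under H0, t = rho * sqrt((n-2)/(1-rho^2)) = 0.0572 ~ t(4).
Step 5: Two-sided p-value from the t-distribution with 4 df = 0.957155.
Step 6: alpha = 0.05. fail to reject H0.

rho = 0.0286, p = 0.957155, fail to reject H0 at alpha = 0.05.


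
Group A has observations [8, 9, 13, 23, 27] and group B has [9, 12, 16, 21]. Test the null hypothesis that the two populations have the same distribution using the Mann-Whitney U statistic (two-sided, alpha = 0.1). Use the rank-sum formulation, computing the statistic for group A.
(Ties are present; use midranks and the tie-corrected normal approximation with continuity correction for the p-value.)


Step 1: Combine and sort all 9 observations; assign midranks.
sorted (value, group): (8,X), (9,X), (9,Y), (12,Y), (13,X), (16,Y), (21,Y), (23,X), (27,X)
ranks: 8->1, 9->2.5, 9->2.5, 12->4, 13->5, 16->6, 21->7, 23->8, 27->9
Step 2: Rank sum for X: R1 = 1 + 2.5 + 5 + 8 + 9 = 25.5.
Step 3: U_X = R1 - n1(n1+1)/2 = 25.5 - 5*6/2 = 25.5 - 15 = 10.5.
       U_Y = n1*n2 - U_X = 20 - 10.5 = 9.5.
Step 4: Ties are present, so use the tie-corrected normal approximation (with continuity correction) for the p-value.
Step 5: p-value = 1.000000; compare to alpha = 0.1. fail to reject H0.

U_X = 10.5, p = 1.000000, fail to reject H0 at alpha = 0.1.


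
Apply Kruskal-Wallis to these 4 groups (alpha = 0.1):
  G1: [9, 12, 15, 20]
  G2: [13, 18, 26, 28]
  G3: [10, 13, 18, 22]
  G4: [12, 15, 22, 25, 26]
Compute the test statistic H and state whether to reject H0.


Step 1: Combine all N = 17 observations and assign midranks.
sorted (value, group, rank): (9,G1,1), (10,G3,2), (12,G1,3.5), (12,G4,3.5), (13,G2,5.5), (13,G3,5.5), (15,G1,7.5), (15,G4,7.5), (18,G2,9.5), (18,G3,9.5), (20,G1,11), (22,G3,12.5), (22,G4,12.5), (25,G4,14), (26,G2,15.5), (26,G4,15.5), (28,G2,17)
Step 2: Sum ranks within each group.
R_1 = 23 (n_1 = 4)
R_2 = 47.5 (n_2 = 4)
R_3 = 29.5 (n_3 = 4)
R_4 = 53 (n_4 = 5)
Step 3: H = 12/(N(N+1)) * sum(R_i^2/n_i) - 3(N+1)
     = 12/(17*18) * (23^2/4 + 47.5^2/4 + 29.5^2/4 + 53^2/5) - 3*18
     = 0.039216 * 1475.67 - 54
     = 3.869608.
Step 4: Ties present; correction factor C = 1 - 36/(17^3 - 17) = 0.992647. Corrected H = 3.869608 / 0.992647 = 3.898272.
Step 5: Under H0, H ~ chi^2(3); p-value = 0.272661.
Step 6: alpha = 0.1. fail to reject H0.

H = 3.8983, df = 3, p = 0.272661, fail to reject H0.


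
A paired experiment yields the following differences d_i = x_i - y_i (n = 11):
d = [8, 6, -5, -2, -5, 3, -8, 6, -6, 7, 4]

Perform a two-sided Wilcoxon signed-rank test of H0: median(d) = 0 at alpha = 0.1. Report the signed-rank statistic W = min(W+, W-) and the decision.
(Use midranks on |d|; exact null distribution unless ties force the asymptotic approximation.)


Step 1: Drop any zero differences (none here) and take |d_i|.
|d| = [8, 6, 5, 2, 5, 3, 8, 6, 6, 7, 4]
Step 2: Midrank |d_i| (ties get averaged ranks).
ranks: |8|->10.5, |6|->7, |5|->4.5, |2|->1, |5|->4.5, |3|->2, |8|->10.5, |6|->7, |6|->7, |7|->9, |4|->3
Step 3: Attach original signs; sum ranks with positive sign and with negative sign.
W+ = 10.5 + 7 + 2 + 7 + 9 + 3 = 38.5
W- = 4.5 + 1 + 4.5 + 10.5 + 7 = 27.5
(Check: W+ + W- = 66 should equal n(n+1)/2 = 66.)
Step 4: Test statistic W = min(W+, W-) = 27.5.
Step 5: Ties in |d|, so use the tie-corrected normal approximation.
        E[W] = n(n+1)/4 = 11*12/4 = 33.
        Tie groups: |d|=5 (t=2), |d|=6 (t=3), |d|=8 (t=2); sum(t^3 - t) = 36.
        Var[W] = n(n+1)(2n+1)/24 - sum(t^3-t)/48 = 3036/24 - 36/48 = 125.75.
        z = (W - E[W]) / sqrt(Var[W]) = (27.5 - 33) / 11.2138 = -0.4905.
        Two-sided p = 2*Phi(z) = 0.623804.
Step 6: alpha = 0.1. fail to reject H0.

W+ = 38.5, W- = 27.5, W = min = 27.5, p = 0.623804, fail to reject H0.


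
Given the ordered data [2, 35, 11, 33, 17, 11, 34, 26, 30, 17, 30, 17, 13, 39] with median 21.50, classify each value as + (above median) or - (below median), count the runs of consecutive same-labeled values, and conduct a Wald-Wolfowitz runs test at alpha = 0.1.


Step 1: Compute median = 21.50; label A = above, B = below.
Labels in order: BABABBAAABABBA  (n_A = 7, n_B = 7)
Step 2: Count runs R = 10.
Step 3: Under H0 (random ordering), E[R] = 2*n_A*n_B/(n_A+n_B) + 1 = 2*7*7/14 + 1 = 8.0000.
        Var[R] = 2*n_A*n_B*(2*n_A*n_B - n_A - n_B) / ((n_A+n_B)^2 * (n_A+n_B-1)) = 8232/2548 = 3.2308.
        SD[R] = 1.7974.
Step 4: Continuity-corrected z = (R - 0.5 - E[R]) / SD[R] = (10 - 0.5 - 8.0000) / 1.7974 = 0.8345.
Step 5: Two-sided p-value via normal approximation = 2*(1 - Phi(|z|)) = 0.403986.
Step 6: alpha = 0.1. fail to reject H0.

R = 10, z = 0.8345, p = 0.403986, fail to reject H0.


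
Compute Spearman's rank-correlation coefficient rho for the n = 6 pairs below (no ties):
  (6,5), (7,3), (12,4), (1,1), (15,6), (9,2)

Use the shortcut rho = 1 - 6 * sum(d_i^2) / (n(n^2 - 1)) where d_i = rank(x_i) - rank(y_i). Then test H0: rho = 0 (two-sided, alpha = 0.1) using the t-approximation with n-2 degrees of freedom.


Step 1: Rank x and y separately (midranks; no ties here).
rank(x): 6->2, 7->3, 12->5, 1->1, 15->6, 9->4
rank(y): 5->5, 3->3, 4->4, 1->1, 6->6, 2->2
Step 2: d_i = R_x(i) - R_y(i); compute d_i^2.
  (2-5)^2=9, (3-3)^2=0, (5-4)^2=1, (1-1)^2=0, (6-6)^2=0, (4-2)^2=4
sum(d^2) = 14.
Step 3: rho = 1 - 6*14 / (6*(6^2 - 1)) = 1 - 84/210 = 0.600000.
Step 4: Under H0, t = rho * sqrt((n-2)/(1-rho^2)) = 1.5000 ~ t(4).
Step 5: Two-sided p-value from the t-distribution with 4 df = 0.208000.
Step 6: alpha = 0.1. fail to reject H0.

rho = 0.6000, p = 0.208000, fail to reject H0 at alpha = 0.1.


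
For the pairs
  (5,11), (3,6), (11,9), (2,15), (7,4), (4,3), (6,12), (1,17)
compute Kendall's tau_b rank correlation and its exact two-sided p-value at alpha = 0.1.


Step 1: Enumerate the 28 unordered pairs (i,j) with i<j and classify each by sign(x_j-x_i) * sign(y_j-y_i).
  (1,2):dx=-2,dy=-5->C; (1,3):dx=+6,dy=-2->D; (1,4):dx=-3,dy=+4->D; (1,5):dx=+2,dy=-7->D
  (1,6):dx=-1,dy=-8->C; (1,7):dx=+1,dy=+1->C; (1,8):dx=-4,dy=+6->D; (2,3):dx=+8,dy=+3->C
  (2,4):dx=-1,dy=+9->D; (2,5):dx=+4,dy=-2->D; (2,6):dx=+1,dy=-3->D; (2,7):dx=+3,dy=+6->C
  (2,8):dx=-2,dy=+11->D; (3,4):dx=-9,dy=+6->D; (3,5):dx=-4,dy=-5->C; (3,6):dx=-7,dy=-6->C
  (3,7):dx=-5,dy=+3->D; (3,8):dx=-10,dy=+8->D; (4,5):dx=+5,dy=-11->D; (4,6):dx=+2,dy=-12->D
  (4,7):dx=+4,dy=-3->D; (4,8):dx=-1,dy=+2->D; (5,6):dx=-3,dy=-1->C; (5,7):dx=-1,dy=+8->D
  (5,8):dx=-6,dy=+13->D; (6,7):dx=+2,dy=+9->C; (6,8):dx=-3,dy=+14->D; (7,8):dx=-5,dy=+5->D
Step 2: C = 9, D = 19, total pairs = 28.
Step 3: tau = (C - D)/(n(n-1)/2) = (9 - 19)/28 = -0.357143.
Step 4: Exact two-sided p-value (enumerate n! = 40320 permutations of y under H0): p = 0.275099.
Step 5: alpha = 0.1. fail to reject H0.

tau_b = -0.3571 (C=9, D=19), p = 0.275099, fail to reject H0.


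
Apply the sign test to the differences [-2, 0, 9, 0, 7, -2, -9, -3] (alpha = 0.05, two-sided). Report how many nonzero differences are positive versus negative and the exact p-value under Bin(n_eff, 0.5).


Step 1: Discard zero differences. Original n = 8; n_eff = number of nonzero differences = 6.
Nonzero differences (with sign): -2, +9, +7, -2, -9, -3
Step 2: Count signs: positive = 2, negative = 4.
Step 3: Under H0: P(positive) = 0.5, so the number of positives S ~ Bin(6, 0.5).
Step 4: Two-sided exact p-value = sum of Bin(6,0.5) probabilities at or below the observed probability = 0.687500.
Step 5: alpha = 0.05. fail to reject H0.

n_eff = 6, pos = 2, neg = 4, p = 0.687500, fail to reject H0.


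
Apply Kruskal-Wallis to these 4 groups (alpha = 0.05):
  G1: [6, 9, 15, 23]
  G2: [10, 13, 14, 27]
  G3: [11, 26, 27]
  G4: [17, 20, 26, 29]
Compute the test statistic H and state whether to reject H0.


Step 1: Combine all N = 15 observations and assign midranks.
sorted (value, group, rank): (6,G1,1), (9,G1,2), (10,G2,3), (11,G3,4), (13,G2,5), (14,G2,6), (15,G1,7), (17,G4,8), (20,G4,9), (23,G1,10), (26,G3,11.5), (26,G4,11.5), (27,G2,13.5), (27,G3,13.5), (29,G4,15)
Step 2: Sum ranks within each group.
R_1 = 20 (n_1 = 4)
R_2 = 27.5 (n_2 = 4)
R_3 = 29 (n_3 = 3)
R_4 = 43.5 (n_4 = 4)
Step 3: H = 12/(N(N+1)) * sum(R_i^2/n_i) - 3(N+1)
     = 12/(15*16) * (20^2/4 + 27.5^2/4 + 29^2/3 + 43.5^2/4) - 3*16
     = 0.050000 * 1042.46 - 48
     = 4.122917.
Step 4: Ties present; correction factor C = 1 - 12/(15^3 - 15) = 0.996429. Corrected H = 4.122917 / 0.996429 = 4.137694.
Step 5: Under H0, H ~ chi^2(3); p-value = 0.246974.
Step 6: alpha = 0.05. fail to reject H0.

H = 4.1377, df = 3, p = 0.246974, fail to reject H0.


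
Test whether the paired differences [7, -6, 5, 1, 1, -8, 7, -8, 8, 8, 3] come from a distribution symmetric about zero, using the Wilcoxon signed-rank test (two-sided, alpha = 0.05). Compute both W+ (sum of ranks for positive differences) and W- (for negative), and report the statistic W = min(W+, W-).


Step 1: Drop any zero differences (none here) and take |d_i|.
|d| = [7, 6, 5, 1, 1, 8, 7, 8, 8, 8, 3]
Step 2: Midrank |d_i| (ties get averaged ranks).
ranks: |7|->6.5, |6|->5, |5|->4, |1|->1.5, |1|->1.5, |8|->9.5, |7|->6.5, |8|->9.5, |8|->9.5, |8|->9.5, |3|->3
Step 3: Attach original signs; sum ranks with positive sign and with negative sign.
W+ = 6.5 + 4 + 1.5 + 1.5 + 6.5 + 9.5 + 9.5 + 3 = 42
W- = 5 + 9.5 + 9.5 = 24
(Check: W+ + W- = 66 should equal n(n+1)/2 = 66.)
Step 4: Test statistic W = min(W+, W-) = 24.
Step 5: Ties in |d|, so use the tie-corrected normal approximation.
        E[W] = n(n+1)/4 = 11*12/4 = 33.
        Tie groups: |d|=1 (t=2), |d|=7 (t=2), |d|=8 (t=4); sum(t^3 - t) = 72.
        Var[W] = n(n+1)(2n+1)/24 - sum(t^3-t)/48 = 3036/24 - 72/48 = 125.
        z = (W - E[W]) / sqrt(Var[W]) = (24 - 33) / 11.1803 = -0.8050.
        Two-sided p = 2*Phi(z) = 0.420829.
Step 6: alpha = 0.05. fail to reject H0.

W+ = 42, W- = 24, W = min = 24, p = 0.420829, fail to reject H0.


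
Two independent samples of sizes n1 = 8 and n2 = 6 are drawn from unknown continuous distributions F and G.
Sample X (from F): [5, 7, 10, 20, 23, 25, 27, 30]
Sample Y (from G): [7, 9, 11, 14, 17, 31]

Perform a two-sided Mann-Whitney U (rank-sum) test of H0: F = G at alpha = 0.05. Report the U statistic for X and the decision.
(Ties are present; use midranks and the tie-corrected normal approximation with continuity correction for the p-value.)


Step 1: Combine and sort all 14 observations; assign midranks.
sorted (value, group): (5,X), (7,X), (7,Y), (9,Y), (10,X), (11,Y), (14,Y), (17,Y), (20,X), (23,X), (25,X), (27,X), (30,X), (31,Y)
ranks: 5->1, 7->2.5, 7->2.5, 9->4, 10->5, 11->6, 14->7, 17->8, 20->9, 23->10, 25->11, 27->12, 30->13, 31->14
Step 2: Rank sum for X: R1 = 1 + 2.5 + 5 + 9 + 10 + 11 + 12 + 13 = 63.5.
Step 3: U_X = R1 - n1(n1+1)/2 = 63.5 - 8*9/2 = 63.5 - 36 = 27.5.
       U_Y = n1*n2 - U_X = 48 - 27.5 = 20.5.
Step 4: Ties are present, so use the tie-corrected normal approximation (with continuity correction) for the p-value.
Step 5: p-value = 0.698220; compare to alpha = 0.05. fail to reject H0.

U_X = 27.5, p = 0.698220, fail to reject H0 at alpha = 0.05.


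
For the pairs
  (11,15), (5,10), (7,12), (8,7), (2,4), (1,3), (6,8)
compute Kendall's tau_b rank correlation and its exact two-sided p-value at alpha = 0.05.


Step 1: Enumerate the 21 unordered pairs (i,j) with i<j and classify each by sign(x_j-x_i) * sign(y_j-y_i).
  (1,2):dx=-6,dy=-5->C; (1,3):dx=-4,dy=-3->C; (1,4):dx=-3,dy=-8->C; (1,5):dx=-9,dy=-11->C
  (1,6):dx=-10,dy=-12->C; (1,7):dx=-5,dy=-7->C; (2,3):dx=+2,dy=+2->C; (2,4):dx=+3,dy=-3->D
  (2,5):dx=-3,dy=-6->C; (2,6):dx=-4,dy=-7->C; (2,7):dx=+1,dy=-2->D; (3,4):dx=+1,dy=-5->D
  (3,5):dx=-5,dy=-8->C; (3,6):dx=-6,dy=-9->C; (3,7):dx=-1,dy=-4->C; (4,5):dx=-6,dy=-3->C
  (4,6):dx=-7,dy=-4->C; (4,7):dx=-2,dy=+1->D; (5,6):dx=-1,dy=-1->C; (5,7):dx=+4,dy=+4->C
  (6,7):dx=+5,dy=+5->C
Step 2: C = 17, D = 4, total pairs = 21.
Step 3: tau = (C - D)/(n(n-1)/2) = (17 - 4)/21 = 0.619048.
Step 4: Exact two-sided p-value (enumerate n! = 5040 permutations of y under H0): p = 0.069048.
Step 5: alpha = 0.05. fail to reject H0.

tau_b = 0.6190 (C=17, D=4), p = 0.069048, fail to reject H0.


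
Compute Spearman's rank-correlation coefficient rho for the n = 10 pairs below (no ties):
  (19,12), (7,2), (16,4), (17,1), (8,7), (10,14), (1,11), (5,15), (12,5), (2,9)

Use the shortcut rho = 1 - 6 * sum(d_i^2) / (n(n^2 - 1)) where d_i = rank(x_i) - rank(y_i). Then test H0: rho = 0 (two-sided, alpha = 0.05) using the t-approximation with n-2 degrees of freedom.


Step 1: Rank x and y separately (midranks; no ties here).
rank(x): 19->10, 7->4, 16->8, 17->9, 8->5, 10->6, 1->1, 5->3, 12->7, 2->2
rank(y): 12->8, 2->2, 4->3, 1->1, 7->5, 14->9, 11->7, 15->10, 5->4, 9->6
Step 2: d_i = R_x(i) - R_y(i); compute d_i^2.
  (10-8)^2=4, (4-2)^2=4, (8-3)^2=25, (9-1)^2=64, (5-5)^2=0, (6-9)^2=9, (1-7)^2=36, (3-10)^2=49, (7-4)^2=9, (2-6)^2=16
sum(d^2) = 216.
Step 3: rho = 1 - 6*216 / (10*(10^2 - 1)) = 1 - 1296/990 = -0.309091.
Step 4: Under H0, t = rho * sqrt((n-2)/(1-rho^2)) = -0.9193 ~ t(8).
Step 5: Two-sided p-value from the t-distribution with 8 df = 0.384841.
Step 6: alpha = 0.05. fail to reject H0.

rho = -0.3091, p = 0.384841, fail to reject H0 at alpha = 0.05.


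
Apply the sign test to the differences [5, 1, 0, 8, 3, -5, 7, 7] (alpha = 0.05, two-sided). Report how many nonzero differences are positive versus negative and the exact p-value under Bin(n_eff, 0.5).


Step 1: Discard zero differences. Original n = 8; n_eff = number of nonzero differences = 7.
Nonzero differences (with sign): +5, +1, +8, +3, -5, +7, +7
Step 2: Count signs: positive = 6, negative = 1.
Step 3: Under H0: P(positive) = 0.5, so the number of positives S ~ Bin(7, 0.5).
Step 4: Two-sided exact p-value = sum of Bin(7,0.5) probabilities at or below the observed probability = 0.125000.
Step 5: alpha = 0.05. fail to reject H0.

n_eff = 7, pos = 6, neg = 1, p = 0.125000, fail to reject H0.


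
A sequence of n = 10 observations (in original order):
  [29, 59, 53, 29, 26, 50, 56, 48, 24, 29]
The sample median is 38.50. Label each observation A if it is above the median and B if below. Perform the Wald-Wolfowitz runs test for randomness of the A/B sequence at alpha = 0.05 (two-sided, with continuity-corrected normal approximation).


Step 1: Compute median = 38.50; label A = above, B = below.
Labels in order: BAABBAAABB  (n_A = 5, n_B = 5)
Step 2: Count runs R = 5.
Step 3: Under H0 (random ordering), E[R] = 2*n_A*n_B/(n_A+n_B) + 1 = 2*5*5/10 + 1 = 6.0000.
        Var[R] = 2*n_A*n_B*(2*n_A*n_B - n_A - n_B) / ((n_A+n_B)^2 * (n_A+n_B-1)) = 2000/900 = 2.2222.
        SD[R] = 1.4907.
Step 4: Continuity-corrected z = (R + 0.5 - E[R]) / SD[R] = (5 + 0.5 - 6.0000) / 1.4907 = -0.3354.
Step 5: Two-sided p-value via normal approximation = 2*(1 - Phi(|z|)) = 0.737316.
Step 6: alpha = 0.05. fail to reject H0.

R = 5, z = -0.3354, p = 0.737316, fail to reject H0.


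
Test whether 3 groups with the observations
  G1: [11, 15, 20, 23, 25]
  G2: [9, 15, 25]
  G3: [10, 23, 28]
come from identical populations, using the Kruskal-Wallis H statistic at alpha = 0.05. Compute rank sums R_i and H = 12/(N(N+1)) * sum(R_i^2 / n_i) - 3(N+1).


Step 1: Combine all N = 11 observations and assign midranks.
sorted (value, group, rank): (9,G2,1), (10,G3,2), (11,G1,3), (15,G1,4.5), (15,G2,4.5), (20,G1,6), (23,G1,7.5), (23,G3,7.5), (25,G1,9.5), (25,G2,9.5), (28,G3,11)
Step 2: Sum ranks within each group.
R_1 = 30.5 (n_1 = 5)
R_2 = 15 (n_2 = 3)
R_3 = 20.5 (n_3 = 3)
Step 3: H = 12/(N(N+1)) * sum(R_i^2/n_i) - 3(N+1)
     = 12/(11*12) * (30.5^2/5 + 15^2/3 + 20.5^2/3) - 3*12
     = 0.090909 * 401.133 - 36
     = 0.466667.
Step 4: Ties present; correction factor C = 1 - 18/(11^3 - 11) = 0.986364. Corrected H = 0.466667 / 0.986364 = 0.473118.
Step 5: Under H0, H ~ chi^2(2); p-value = 0.789339.
Step 6: alpha = 0.05. fail to reject H0.

H = 0.4731, df = 2, p = 0.789339, fail to reject H0.


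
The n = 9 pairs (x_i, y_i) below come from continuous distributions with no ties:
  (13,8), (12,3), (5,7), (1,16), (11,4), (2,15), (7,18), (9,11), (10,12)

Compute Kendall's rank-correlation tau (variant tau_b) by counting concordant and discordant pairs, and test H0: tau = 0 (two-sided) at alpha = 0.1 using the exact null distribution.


Step 1: Enumerate the 36 unordered pairs (i,j) with i<j and classify each by sign(x_j-x_i) * sign(y_j-y_i).
  (1,2):dx=-1,dy=-5->C; (1,3):dx=-8,dy=-1->C; (1,4):dx=-12,dy=+8->D; (1,5):dx=-2,dy=-4->C
  (1,6):dx=-11,dy=+7->D; (1,7):dx=-6,dy=+10->D; (1,8):dx=-4,dy=+3->D; (1,9):dx=-3,dy=+4->D
  (2,3):dx=-7,dy=+4->D; (2,4):dx=-11,dy=+13->D; (2,5):dx=-1,dy=+1->D; (2,6):dx=-10,dy=+12->D
  (2,7):dx=-5,dy=+15->D; (2,8):dx=-3,dy=+8->D; (2,9):dx=-2,dy=+9->D; (3,4):dx=-4,dy=+9->D
  (3,5):dx=+6,dy=-3->D; (3,6):dx=-3,dy=+8->D; (3,7):dx=+2,dy=+11->C; (3,8):dx=+4,dy=+4->C
  (3,9):dx=+5,dy=+5->C; (4,5):dx=+10,dy=-12->D; (4,6):dx=+1,dy=-1->D; (4,7):dx=+6,dy=+2->C
  (4,8):dx=+8,dy=-5->D; (4,9):dx=+9,dy=-4->D; (5,6):dx=-9,dy=+11->D; (5,7):dx=-4,dy=+14->D
  (5,8):dx=-2,dy=+7->D; (5,9):dx=-1,dy=+8->D; (6,7):dx=+5,dy=+3->C; (6,8):dx=+7,dy=-4->D
  (6,9):dx=+8,dy=-3->D; (7,8):dx=+2,dy=-7->D; (7,9):dx=+3,dy=-6->D; (8,9):dx=+1,dy=+1->C
Step 2: C = 9, D = 27, total pairs = 36.
Step 3: tau = (C - D)/(n(n-1)/2) = (9 - 27)/36 = -0.500000.
Step 4: Exact two-sided p-value (enumerate n! = 362880 permutations of y under H0): p = 0.075176.
Step 5: alpha = 0.1. reject H0.

tau_b = -0.5000 (C=9, D=27), p = 0.075176, reject H0.


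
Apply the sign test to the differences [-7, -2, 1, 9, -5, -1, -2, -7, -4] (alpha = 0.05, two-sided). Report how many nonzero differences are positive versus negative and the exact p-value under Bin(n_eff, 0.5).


Step 1: Discard zero differences. Original n = 9; n_eff = number of nonzero differences = 9.
Nonzero differences (with sign): -7, -2, +1, +9, -5, -1, -2, -7, -4
Step 2: Count signs: positive = 2, negative = 7.
Step 3: Under H0: P(positive) = 0.5, so the number of positives S ~ Bin(9, 0.5).
Step 4: Two-sided exact p-value = sum of Bin(9,0.5) probabilities at or below the observed probability = 0.179688.
Step 5: alpha = 0.05. fail to reject H0.

n_eff = 9, pos = 2, neg = 7, p = 0.179688, fail to reject H0.


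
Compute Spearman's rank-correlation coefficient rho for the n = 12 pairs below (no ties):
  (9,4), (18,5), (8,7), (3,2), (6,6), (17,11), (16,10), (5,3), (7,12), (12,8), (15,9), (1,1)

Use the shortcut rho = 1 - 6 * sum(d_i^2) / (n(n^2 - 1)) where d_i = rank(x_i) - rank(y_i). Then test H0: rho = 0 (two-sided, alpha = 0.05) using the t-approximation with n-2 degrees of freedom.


Step 1: Rank x and y separately (midranks; no ties here).
rank(x): 9->7, 18->12, 8->6, 3->2, 6->4, 17->11, 16->10, 5->3, 7->5, 12->8, 15->9, 1->1
rank(y): 4->4, 5->5, 7->7, 2->2, 6->6, 11->11, 10->10, 3->3, 12->12, 8->8, 9->9, 1->1
Step 2: d_i = R_x(i) - R_y(i); compute d_i^2.
  (7-4)^2=9, (12-5)^2=49, (6-7)^2=1, (2-2)^2=0, (4-6)^2=4, (11-11)^2=0, (10-10)^2=0, (3-3)^2=0, (5-12)^2=49, (8-8)^2=0, (9-9)^2=0, (1-1)^2=0
sum(d^2) = 112.
Step 3: rho = 1 - 6*112 / (12*(12^2 - 1)) = 1 - 672/1716 = 0.608392.
Step 4: Under H0, t = rho * sqrt((n-2)/(1-rho^2)) = 2.4242 ~ t(10).
Step 5: Two-sided p-value from the t-distribution with 10 df = 0.035806.
Step 6: alpha = 0.05. reject H0.

rho = 0.6084, p = 0.035806, reject H0 at alpha = 0.05.


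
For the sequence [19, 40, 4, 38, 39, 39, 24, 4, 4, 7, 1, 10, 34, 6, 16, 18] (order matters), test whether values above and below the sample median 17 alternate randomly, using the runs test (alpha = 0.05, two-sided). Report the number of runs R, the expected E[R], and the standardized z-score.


Step 1: Compute median = 17; label A = above, B = below.
Labels in order: AABAAAABBBBBABBA  (n_A = 8, n_B = 8)
Step 2: Count runs R = 7.
Step 3: Under H0 (random ordering), E[R] = 2*n_A*n_B/(n_A+n_B) + 1 = 2*8*8/16 + 1 = 9.0000.
        Var[R] = 2*n_A*n_B*(2*n_A*n_B - n_A - n_B) / ((n_A+n_B)^2 * (n_A+n_B-1)) = 14336/3840 = 3.7333.
        SD[R] = 1.9322.
Step 4: Continuity-corrected z = (R + 0.5 - E[R]) / SD[R] = (7 + 0.5 - 9.0000) / 1.9322 = -0.7763.
Step 5: Two-sided p-value via normal approximation = 2*(1 - Phi(|z|)) = 0.437558.
Step 6: alpha = 0.05. fail to reject H0.

R = 7, z = -0.7763, p = 0.437558, fail to reject H0.


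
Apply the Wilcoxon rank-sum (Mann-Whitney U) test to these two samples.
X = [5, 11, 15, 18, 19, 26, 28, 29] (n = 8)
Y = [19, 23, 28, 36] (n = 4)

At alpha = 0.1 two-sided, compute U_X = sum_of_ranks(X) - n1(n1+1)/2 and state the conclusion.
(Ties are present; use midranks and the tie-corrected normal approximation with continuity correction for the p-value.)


Step 1: Combine and sort all 12 observations; assign midranks.
sorted (value, group): (5,X), (11,X), (15,X), (18,X), (19,X), (19,Y), (23,Y), (26,X), (28,X), (28,Y), (29,X), (36,Y)
ranks: 5->1, 11->2, 15->3, 18->4, 19->5.5, 19->5.5, 23->7, 26->8, 28->9.5, 28->9.5, 29->11, 36->12
Step 2: Rank sum for X: R1 = 1 + 2 + 3 + 4 + 5.5 + 8 + 9.5 + 11 = 44.
Step 3: U_X = R1 - n1(n1+1)/2 = 44 - 8*9/2 = 44 - 36 = 8.
       U_Y = n1*n2 - U_X = 32 - 8 = 24.
Step 4: Ties are present, so use the tie-corrected normal approximation (with continuity correction) for the p-value.
Step 5: p-value = 0.201148; compare to alpha = 0.1. fail to reject H0.

U_X = 8, p = 0.201148, fail to reject H0 at alpha = 0.1.
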